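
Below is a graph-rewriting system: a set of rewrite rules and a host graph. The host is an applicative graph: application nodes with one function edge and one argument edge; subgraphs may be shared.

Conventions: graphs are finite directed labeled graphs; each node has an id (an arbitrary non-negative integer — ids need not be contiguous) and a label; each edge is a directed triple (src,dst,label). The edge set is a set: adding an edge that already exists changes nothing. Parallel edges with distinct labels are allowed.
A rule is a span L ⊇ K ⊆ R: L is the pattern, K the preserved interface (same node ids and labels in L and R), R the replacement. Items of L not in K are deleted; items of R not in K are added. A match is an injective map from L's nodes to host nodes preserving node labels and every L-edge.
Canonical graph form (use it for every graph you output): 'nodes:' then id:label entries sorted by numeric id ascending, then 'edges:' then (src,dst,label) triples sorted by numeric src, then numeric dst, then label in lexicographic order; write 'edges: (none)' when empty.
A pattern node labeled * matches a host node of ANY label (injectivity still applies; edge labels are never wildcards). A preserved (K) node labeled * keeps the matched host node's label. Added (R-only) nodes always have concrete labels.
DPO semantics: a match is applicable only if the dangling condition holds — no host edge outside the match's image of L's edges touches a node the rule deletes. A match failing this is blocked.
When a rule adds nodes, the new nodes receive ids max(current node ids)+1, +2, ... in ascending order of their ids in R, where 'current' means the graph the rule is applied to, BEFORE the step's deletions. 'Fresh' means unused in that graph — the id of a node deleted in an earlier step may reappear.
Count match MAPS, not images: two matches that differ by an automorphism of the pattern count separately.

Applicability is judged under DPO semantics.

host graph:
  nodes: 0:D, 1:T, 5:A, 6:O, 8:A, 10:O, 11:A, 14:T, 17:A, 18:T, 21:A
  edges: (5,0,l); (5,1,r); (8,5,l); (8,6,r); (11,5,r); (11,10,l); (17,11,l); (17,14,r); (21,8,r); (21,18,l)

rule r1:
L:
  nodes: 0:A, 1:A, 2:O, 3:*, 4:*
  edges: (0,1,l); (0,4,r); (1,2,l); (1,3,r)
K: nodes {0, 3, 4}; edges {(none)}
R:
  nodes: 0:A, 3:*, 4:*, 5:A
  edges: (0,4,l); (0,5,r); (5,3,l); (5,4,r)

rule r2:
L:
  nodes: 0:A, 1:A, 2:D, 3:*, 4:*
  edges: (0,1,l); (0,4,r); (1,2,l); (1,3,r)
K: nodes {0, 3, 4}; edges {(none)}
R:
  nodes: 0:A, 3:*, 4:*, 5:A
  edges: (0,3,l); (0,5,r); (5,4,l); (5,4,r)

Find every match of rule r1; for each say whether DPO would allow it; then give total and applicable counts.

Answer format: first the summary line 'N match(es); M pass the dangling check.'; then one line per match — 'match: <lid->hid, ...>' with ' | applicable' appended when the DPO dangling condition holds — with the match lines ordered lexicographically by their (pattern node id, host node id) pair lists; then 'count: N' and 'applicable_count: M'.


1 match(es); 1 pass the dangling check.
match: 0->17, 1->11, 2->10, 3->5, 4->14 | applicable
count: 1
applicable_count: 1


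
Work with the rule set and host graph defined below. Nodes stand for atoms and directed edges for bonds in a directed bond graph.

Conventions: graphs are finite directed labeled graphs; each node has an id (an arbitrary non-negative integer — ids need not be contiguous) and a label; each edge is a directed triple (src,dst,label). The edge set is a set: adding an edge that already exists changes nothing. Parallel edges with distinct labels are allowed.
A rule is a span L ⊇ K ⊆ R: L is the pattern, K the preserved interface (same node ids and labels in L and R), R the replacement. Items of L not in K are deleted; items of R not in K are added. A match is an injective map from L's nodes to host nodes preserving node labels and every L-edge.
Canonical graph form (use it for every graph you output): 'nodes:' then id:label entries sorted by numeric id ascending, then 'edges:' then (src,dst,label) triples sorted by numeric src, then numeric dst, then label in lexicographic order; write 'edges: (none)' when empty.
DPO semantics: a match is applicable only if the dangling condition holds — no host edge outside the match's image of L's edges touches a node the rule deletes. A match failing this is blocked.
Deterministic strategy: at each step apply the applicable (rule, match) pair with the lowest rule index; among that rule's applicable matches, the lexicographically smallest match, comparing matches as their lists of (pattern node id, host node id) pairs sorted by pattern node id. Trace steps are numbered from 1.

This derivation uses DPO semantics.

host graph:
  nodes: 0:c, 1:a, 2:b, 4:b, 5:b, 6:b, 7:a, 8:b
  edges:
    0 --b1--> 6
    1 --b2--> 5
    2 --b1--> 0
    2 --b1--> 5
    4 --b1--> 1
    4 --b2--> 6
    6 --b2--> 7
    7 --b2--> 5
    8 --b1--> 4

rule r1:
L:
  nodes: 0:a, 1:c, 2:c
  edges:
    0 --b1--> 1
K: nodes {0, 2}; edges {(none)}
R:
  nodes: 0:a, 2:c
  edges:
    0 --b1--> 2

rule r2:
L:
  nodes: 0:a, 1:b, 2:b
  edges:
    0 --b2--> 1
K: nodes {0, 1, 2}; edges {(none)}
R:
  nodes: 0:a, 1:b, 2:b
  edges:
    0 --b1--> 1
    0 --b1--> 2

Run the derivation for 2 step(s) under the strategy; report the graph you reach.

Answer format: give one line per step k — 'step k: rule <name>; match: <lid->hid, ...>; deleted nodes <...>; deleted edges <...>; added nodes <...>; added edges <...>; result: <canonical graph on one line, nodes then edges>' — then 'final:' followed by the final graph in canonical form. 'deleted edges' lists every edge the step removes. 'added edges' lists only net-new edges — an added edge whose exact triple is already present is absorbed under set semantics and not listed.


step 1: rule r2; match: 0->1, 1->5, 2->2; deleted nodes (none); deleted edges (1,5,b2); added nodes (none); added edges (1,2,b1); (1,5,b1); result: nodes: 0:c, 1:a, 2:b, 4:b, 5:b, 6:b, 7:a, 8:b edges: (0,6,b1); (1,2,b1); (1,5,b1); (2,0,b1); (2,5,b1); (4,1,b1); (4,6,b2); (6,7,b2); (7,5,b2); (8,4,b1)
step 2: rule r2; match: 0->7, 1->5, 2->2; deleted nodes (none); deleted edges (7,5,b2); added nodes (none); added edges (7,2,b1); (7,5,b1); result: nodes: 0:c, 1:a, 2:b, 4:b, 5:b, 6:b, 7:a, 8:b edges: (0,6,b1); (1,2,b1); (1,5,b1); (2,0,b1); (2,5,b1); (4,1,b1); (4,6,b2); (6,7,b2); (7,2,b1); (7,5,b1); (8,4,b1)
final:
nodes: 0:c, 1:a, 2:b, 4:b, 5:b, 6:b, 7:a, 8:b
edges: (0,6,b1); (1,2,b1); (1,5,b1); (2,0,b1); (2,5,b1); (4,1,b1); (4,6,b2); (6,7,b2); (7,2,b1); (7,5,b1); (8,4,b1)


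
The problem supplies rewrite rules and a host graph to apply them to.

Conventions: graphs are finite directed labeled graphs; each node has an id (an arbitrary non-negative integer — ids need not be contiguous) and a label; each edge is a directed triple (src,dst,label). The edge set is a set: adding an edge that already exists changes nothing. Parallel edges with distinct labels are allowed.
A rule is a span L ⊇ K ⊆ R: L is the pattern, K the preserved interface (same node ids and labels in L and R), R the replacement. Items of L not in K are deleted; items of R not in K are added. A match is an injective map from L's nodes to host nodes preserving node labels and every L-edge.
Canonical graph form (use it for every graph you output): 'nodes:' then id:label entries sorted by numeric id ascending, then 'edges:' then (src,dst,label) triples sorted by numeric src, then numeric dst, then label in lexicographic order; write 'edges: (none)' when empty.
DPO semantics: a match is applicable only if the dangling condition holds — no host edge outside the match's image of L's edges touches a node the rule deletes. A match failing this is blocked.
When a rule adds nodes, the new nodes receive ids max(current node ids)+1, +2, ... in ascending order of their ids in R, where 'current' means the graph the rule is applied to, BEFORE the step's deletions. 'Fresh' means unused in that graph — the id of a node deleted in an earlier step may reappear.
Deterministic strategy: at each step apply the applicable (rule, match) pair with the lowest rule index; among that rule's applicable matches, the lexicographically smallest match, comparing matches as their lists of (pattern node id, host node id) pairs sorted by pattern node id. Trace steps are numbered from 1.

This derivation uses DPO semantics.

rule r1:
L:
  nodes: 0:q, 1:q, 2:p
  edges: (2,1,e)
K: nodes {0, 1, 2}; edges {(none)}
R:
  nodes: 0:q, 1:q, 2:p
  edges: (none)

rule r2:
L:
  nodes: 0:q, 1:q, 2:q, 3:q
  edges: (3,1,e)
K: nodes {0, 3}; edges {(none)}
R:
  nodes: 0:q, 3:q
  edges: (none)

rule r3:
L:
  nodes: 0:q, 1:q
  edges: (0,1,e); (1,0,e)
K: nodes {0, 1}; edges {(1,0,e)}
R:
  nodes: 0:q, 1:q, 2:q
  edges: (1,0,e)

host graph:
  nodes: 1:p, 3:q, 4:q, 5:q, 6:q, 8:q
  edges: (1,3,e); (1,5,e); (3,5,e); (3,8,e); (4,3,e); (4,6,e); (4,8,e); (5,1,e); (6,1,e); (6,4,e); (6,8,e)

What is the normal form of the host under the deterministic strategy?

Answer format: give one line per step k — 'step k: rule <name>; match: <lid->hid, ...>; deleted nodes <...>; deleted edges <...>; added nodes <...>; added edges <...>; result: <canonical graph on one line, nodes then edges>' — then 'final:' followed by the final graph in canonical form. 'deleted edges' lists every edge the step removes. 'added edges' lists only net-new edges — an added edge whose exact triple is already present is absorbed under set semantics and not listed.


step 1: rule r1; match: 0->3, 1->5, 2->1; deleted nodes (none); deleted edges (1,5,e); added nodes (none); added edges (none); result: nodes: 1:p, 3:q, 4:q, 5:q, 6:q, 8:q edges: (1,3,e); (3,5,e); (3,8,e); (4,3,e); (4,6,e); (4,8,e); (5,1,e); (6,1,e); (6,4,e); (6,8,e)
step 2: rule r1; match: 0->4, 1->3, 2->1; deleted nodes (none); deleted edges (1,3,e); added nodes (none); added edges (none); result: nodes: 1:p, 3:q, 4:q, 5:q, 6:q, 8:q edges: (3,5,e); (3,8,e); (4,3,e); (4,6,e); (4,8,e); (5,1,e); (6,1,e); (6,4,e); (6,8,e)
step 3: rule r3; match: 0->4, 1->6; deleted nodes (none); deleted edges (4,6,e); added nodes 9; added edges (none); result: nodes: 1:p, 3:q, 4:q, 5:q, 6:q, 8:q, 9:q edges: (3,5,e); (3,8,e); (4,3,e); (4,8,e); (5,1,e); (6,1,e); (6,4,e); (6,8,e)
final:
nodes: 1:p, 3:q, 4:q, 5:q, 6:q, 8:q, 9:q
edges: (3,5,e); (3,8,e); (4,3,e); (4,8,e); (5,1,e); (6,1,e); (6,4,e); (6,8,e)


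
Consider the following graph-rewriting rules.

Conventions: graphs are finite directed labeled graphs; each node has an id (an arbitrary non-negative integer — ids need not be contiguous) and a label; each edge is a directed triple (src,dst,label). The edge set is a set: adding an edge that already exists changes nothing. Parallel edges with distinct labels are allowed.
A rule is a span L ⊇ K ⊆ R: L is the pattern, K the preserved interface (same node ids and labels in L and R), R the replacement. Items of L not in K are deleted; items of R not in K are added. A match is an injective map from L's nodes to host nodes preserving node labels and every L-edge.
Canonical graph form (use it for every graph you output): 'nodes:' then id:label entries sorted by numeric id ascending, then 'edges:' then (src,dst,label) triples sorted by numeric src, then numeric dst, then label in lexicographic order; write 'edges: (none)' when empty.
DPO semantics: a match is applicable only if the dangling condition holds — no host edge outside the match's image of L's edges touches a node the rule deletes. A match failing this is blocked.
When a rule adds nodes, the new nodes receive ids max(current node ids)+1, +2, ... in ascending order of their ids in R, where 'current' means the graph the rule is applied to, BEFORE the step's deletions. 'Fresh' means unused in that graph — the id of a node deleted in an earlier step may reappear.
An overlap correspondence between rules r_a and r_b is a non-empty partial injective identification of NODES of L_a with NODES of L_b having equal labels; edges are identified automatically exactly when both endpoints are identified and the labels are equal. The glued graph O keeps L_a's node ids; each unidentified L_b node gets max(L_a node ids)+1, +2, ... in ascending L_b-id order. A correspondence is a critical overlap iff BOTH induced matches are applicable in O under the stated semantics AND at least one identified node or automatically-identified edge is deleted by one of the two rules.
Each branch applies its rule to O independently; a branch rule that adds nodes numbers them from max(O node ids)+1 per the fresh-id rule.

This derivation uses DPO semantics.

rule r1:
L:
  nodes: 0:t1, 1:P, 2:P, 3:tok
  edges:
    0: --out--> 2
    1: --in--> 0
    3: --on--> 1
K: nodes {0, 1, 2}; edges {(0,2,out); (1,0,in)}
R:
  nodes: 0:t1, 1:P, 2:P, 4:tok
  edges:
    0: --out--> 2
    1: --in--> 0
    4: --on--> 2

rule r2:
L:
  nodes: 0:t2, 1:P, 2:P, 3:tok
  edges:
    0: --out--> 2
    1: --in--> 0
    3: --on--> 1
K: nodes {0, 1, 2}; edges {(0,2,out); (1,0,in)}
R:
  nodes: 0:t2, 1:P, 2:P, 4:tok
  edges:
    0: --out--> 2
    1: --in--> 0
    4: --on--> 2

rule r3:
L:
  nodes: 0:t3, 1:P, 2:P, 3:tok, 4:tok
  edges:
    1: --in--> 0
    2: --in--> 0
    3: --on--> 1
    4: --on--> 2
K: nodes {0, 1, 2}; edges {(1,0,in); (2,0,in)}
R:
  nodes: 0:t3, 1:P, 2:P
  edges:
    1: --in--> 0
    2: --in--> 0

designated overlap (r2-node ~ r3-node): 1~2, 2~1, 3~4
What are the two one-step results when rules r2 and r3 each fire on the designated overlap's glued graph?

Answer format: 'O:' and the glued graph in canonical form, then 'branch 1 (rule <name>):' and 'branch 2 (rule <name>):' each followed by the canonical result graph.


O:
nodes: 0:t2, 1:P, 2:P, 3:tok, 4:t3, 5:tok
edges: (0,2,out); (1,0,in); (1,4,in); (2,4,in); (3,1,on); (5,2,on)
branch 1 (rule r2):
nodes: 0:t2, 1:P, 2:P, 4:t3, 5:tok, 6:tok
edges: (0,2,out); (1,0,in); (1,4,in); (2,4,in); (5,2,on); (6,2,on)
branch 2 (rule r3):
nodes: 0:t2, 1:P, 2:P, 4:t3
edges: (0,2,out); (1,0,in); (1,4,in); (2,4,in)


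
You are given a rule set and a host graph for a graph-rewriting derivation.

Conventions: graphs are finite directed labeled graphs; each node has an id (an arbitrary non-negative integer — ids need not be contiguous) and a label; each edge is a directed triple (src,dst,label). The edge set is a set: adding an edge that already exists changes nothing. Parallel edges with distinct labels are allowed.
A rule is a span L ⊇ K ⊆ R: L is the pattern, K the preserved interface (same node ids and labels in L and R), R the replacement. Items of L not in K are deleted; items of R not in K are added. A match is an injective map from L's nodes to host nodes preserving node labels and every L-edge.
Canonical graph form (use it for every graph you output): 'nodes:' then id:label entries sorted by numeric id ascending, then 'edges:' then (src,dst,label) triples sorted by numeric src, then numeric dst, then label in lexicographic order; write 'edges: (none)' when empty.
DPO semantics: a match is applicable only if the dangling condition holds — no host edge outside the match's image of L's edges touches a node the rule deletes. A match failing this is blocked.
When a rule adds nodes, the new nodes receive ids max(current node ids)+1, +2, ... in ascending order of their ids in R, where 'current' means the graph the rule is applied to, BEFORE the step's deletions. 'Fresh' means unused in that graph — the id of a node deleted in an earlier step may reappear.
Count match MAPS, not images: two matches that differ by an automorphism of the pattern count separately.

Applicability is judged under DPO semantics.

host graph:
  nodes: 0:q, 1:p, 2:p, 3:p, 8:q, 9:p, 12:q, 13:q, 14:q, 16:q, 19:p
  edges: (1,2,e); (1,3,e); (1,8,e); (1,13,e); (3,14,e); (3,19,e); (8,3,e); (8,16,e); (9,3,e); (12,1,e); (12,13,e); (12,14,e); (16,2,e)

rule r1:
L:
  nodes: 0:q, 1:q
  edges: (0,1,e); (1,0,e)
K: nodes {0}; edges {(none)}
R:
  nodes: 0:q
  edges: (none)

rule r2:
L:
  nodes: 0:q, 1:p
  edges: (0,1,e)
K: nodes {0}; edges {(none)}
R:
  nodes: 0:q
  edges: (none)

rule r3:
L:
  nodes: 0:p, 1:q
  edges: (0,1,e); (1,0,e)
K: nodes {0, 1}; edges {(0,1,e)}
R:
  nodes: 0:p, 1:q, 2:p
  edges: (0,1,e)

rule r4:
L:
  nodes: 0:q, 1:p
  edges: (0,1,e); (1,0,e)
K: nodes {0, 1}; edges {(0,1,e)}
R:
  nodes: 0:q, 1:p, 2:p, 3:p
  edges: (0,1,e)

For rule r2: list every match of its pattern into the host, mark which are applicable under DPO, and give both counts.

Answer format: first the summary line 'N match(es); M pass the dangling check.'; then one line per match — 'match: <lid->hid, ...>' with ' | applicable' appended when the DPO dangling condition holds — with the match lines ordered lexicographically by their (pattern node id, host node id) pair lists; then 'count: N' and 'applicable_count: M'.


3 match(es); 0 pass the dangling check.
match: 0->8, 1->3
match: 0->12, 1->1
match: 0->16, 1->2
count: 3
applicable_count: 0


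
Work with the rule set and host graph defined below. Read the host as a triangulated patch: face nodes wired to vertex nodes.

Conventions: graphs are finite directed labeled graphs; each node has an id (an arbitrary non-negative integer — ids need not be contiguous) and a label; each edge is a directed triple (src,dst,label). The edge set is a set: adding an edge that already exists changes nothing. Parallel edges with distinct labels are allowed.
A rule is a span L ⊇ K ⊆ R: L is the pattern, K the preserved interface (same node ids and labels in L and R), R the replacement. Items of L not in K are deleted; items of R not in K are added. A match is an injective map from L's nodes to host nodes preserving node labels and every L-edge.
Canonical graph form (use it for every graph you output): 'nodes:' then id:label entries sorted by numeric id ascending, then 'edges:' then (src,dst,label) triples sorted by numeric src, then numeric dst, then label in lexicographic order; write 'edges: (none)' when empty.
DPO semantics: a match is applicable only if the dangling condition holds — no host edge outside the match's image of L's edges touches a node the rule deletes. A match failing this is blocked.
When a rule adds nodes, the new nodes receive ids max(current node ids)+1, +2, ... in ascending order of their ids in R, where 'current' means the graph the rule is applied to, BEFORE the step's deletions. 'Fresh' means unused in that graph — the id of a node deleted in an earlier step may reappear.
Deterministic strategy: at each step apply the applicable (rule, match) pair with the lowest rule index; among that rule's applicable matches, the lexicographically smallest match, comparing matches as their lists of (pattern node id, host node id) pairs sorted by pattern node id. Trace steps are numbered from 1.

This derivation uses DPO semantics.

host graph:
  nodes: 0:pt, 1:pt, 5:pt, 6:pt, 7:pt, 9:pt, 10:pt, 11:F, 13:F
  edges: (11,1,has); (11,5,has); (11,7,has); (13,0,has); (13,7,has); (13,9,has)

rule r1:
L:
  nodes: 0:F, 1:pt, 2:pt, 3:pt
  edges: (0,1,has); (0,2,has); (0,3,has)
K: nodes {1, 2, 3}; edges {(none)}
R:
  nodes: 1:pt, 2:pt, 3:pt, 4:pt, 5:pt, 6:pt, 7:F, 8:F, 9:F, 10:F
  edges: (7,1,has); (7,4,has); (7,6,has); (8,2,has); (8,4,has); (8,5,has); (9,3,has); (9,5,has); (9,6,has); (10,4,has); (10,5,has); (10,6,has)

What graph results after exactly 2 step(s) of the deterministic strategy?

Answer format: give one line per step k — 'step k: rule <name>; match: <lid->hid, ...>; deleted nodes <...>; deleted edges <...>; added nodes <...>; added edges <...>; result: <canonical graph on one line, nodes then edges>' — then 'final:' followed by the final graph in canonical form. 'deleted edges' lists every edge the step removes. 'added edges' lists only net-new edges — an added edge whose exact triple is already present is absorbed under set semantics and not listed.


step 1: rule r1; match: 0->11, 1->1, 2->5, 3->7; deleted nodes 11; deleted edges (11,1,has); (11,5,has); (11,7,has); added nodes 14, 15, 16, 17, 18, 19, 20; added edges (17,1,has); (17,14,has); (17,16,has); (18,5,has); (18,14,has); (18,15,has); (19,7,has); (19,15,has); (19,16,has); (20,14,has); (20,15,has); (20,16,has); result: nodes: 0:pt, 1:pt, 5:pt, 6:pt, 7:pt, 9:pt, 10:pt, 13:F, 14:pt, 15:pt, 16:pt, 17:F, 18:F, 19:F, 20:F edges: (13,0,has); (13,7,has); (13,9,has); (17,1,has); (17,14,has); (17,16,has); (18,5,has); (18,14,has); (18,15,has); (19,7,has); (19,15,has); (19,16,has); (20,14,has); (20,15,has); (20,16,has)
step 2: rule r1; match: 0->13, 1->0, 2->7, 3->9; deleted nodes 13; deleted edges (13,0,has); (13,7,has); (13,9,has); added nodes 21, 22, 23, 24, 25, 26, 27; added edges (24,0,has); (24,21,has); (24,23,has); (25,7,has); (25,21,has); (25,22,has); (26,9,has); (26,22,has); (26,23,has); (27,21,has); (27,22,has); (27,23,has); result: nodes: 0:pt, 1:pt, 5:pt, 6:pt, 7:pt, 9:pt, 10:pt, 14:pt, 15:pt, 16:pt, 17:F, 18:F, 19:F, 20:F, 21:pt, 22:pt, 23:pt, 24:F, 25:F, 26:F, 27:F edges: (17,1,has); (17,14,has); (17,16,has); (18,5,has); (18,14,has); (18,15,has); (19,7,has); (19,15,has); (19,16,has); (20,14,has); (20,15,has); (20,16,has); (24,0,has); (24,21,has); (24,23,has); (25,7,has); (25,21,has); (25,22,has); (26,9,has); (26,22,has); (26,23,has); (27,21,has); (27,22,has); (27,23,has)
final:
nodes: 0:pt, 1:pt, 5:pt, 6:pt, 7:pt, 9:pt, 10:pt, 14:pt, 15:pt, 16:pt, 17:F, 18:F, 19:F, 20:F, 21:pt, 22:pt, 23:pt, 24:F, 25:F, 26:F, 27:F
edges: (17,1,has); (17,14,has); (17,16,has); (18,5,has); (18,14,has); (18,15,has); (19,7,has); (19,15,has); (19,16,has); (20,14,has); (20,15,has); (20,16,has); (24,0,has); (24,21,has); (24,23,has); (25,7,has); (25,21,has); (25,22,has); (26,9,has); (26,22,has); (26,23,has); (27,21,has); (27,22,has); (27,23,has)


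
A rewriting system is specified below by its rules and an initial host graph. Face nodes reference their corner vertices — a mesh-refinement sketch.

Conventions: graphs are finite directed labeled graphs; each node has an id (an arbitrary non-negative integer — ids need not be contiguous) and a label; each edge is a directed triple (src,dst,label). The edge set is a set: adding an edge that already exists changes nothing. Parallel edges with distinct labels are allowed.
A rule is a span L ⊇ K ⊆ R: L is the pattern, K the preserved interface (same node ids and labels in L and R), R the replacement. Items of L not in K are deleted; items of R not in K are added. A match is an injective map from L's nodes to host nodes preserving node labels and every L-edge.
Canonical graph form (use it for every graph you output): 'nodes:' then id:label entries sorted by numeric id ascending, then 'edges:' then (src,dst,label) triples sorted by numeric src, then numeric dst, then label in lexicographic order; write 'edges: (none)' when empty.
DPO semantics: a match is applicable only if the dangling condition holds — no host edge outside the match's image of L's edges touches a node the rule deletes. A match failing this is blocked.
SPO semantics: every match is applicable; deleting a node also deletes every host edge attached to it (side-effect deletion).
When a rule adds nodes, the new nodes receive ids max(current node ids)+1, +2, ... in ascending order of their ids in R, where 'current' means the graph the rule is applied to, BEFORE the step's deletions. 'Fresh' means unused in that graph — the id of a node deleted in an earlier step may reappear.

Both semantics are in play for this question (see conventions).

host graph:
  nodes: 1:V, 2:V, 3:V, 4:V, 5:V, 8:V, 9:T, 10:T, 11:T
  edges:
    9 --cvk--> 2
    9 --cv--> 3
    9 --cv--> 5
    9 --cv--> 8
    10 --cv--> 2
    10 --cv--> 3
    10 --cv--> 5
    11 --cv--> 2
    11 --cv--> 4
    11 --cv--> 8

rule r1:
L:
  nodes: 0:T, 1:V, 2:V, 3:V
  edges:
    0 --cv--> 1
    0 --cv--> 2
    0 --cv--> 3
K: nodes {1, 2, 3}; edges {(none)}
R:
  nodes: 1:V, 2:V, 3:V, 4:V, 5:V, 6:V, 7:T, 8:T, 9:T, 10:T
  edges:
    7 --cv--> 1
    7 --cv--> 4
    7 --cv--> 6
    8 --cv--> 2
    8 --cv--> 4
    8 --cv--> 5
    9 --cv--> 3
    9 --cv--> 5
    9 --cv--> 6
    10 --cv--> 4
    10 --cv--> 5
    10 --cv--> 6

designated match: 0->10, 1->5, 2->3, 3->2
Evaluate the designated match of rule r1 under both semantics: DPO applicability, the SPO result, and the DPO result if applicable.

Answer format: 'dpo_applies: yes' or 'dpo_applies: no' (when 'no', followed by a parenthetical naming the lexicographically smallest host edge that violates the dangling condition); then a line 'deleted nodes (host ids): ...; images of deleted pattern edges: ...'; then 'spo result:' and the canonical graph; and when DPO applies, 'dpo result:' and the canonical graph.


dpo_applies: yes
deleted nodes (host ids): 10; images of deleted pattern edges: (10,2,cv); (10,3,cv); (10,5,cv)
spo result:
nodes: 1:V, 2:V, 3:V, 4:V, 5:V, 8:V, 9:T, 11:T, 12:V, 13:V, 14:V, 15:T, 16:T, 17:T, 18:T
edges: (9,2,cvk); (9,3,cv); (9,5,cv); (9,8,cv); (11,2,cv); (11,4,cv); (11,8,cv); (15,5,cv); (15,12,cv); (15,14,cv); (16,3,cv); (16,12,cv); (16,13,cv); (17,2,cv); (17,13,cv); (17,14,cv); (18,12,cv); (18,13,cv); (18,14,cv)
dpo result:
nodes: 1:V, 2:V, 3:V, 4:V, 5:V, 8:V, 9:T, 11:T, 12:V, 13:V, 14:V, 15:T, 16:T, 17:T, 18:T
edges: (9,2,cvk); (9,3,cv); (9,5,cv); (9,8,cv); (11,2,cv); (11,4,cv); (11,8,cv); (15,5,cv); (15,12,cv); (15,14,cv); (16,3,cv); (16,12,cv); (16,13,cv); (17,2,cv); (17,13,cv); (17,14,cv); (18,12,cv); (18,13,cv); (18,14,cv)


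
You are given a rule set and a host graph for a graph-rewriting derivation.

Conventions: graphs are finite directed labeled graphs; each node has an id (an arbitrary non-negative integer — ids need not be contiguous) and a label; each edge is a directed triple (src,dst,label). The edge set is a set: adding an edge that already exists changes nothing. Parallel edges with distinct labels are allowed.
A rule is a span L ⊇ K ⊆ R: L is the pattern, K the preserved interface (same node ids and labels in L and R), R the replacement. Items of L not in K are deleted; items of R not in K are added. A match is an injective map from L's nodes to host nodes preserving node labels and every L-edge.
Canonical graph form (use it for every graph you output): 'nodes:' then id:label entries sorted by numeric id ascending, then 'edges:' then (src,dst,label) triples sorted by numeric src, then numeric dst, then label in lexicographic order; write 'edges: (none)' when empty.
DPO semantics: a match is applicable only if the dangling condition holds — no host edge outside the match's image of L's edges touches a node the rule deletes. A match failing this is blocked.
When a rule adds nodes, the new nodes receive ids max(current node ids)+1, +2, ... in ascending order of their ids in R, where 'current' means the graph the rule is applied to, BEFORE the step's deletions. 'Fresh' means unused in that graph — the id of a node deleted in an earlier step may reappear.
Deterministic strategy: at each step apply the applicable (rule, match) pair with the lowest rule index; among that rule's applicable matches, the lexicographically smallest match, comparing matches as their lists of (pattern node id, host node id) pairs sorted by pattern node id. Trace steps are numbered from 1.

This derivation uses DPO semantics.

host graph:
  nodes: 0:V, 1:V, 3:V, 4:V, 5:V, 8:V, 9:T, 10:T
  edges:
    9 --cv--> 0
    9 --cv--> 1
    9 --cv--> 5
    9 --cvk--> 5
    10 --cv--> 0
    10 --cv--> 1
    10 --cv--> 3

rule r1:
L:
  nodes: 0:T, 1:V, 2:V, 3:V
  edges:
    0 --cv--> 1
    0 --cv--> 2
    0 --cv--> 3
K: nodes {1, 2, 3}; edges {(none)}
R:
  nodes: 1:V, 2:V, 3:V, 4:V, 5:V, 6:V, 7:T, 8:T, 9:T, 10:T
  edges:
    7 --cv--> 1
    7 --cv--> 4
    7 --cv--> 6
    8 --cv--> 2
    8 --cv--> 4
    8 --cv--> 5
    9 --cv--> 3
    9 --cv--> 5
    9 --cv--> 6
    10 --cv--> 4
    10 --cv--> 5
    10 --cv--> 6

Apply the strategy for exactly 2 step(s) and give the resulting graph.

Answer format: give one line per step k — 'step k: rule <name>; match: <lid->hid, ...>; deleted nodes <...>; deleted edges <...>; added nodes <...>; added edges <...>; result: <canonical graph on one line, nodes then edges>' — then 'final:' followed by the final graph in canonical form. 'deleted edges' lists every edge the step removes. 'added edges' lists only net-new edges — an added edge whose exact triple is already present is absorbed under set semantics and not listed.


step 1: rule r1; match: 0->10, 1->0, 2->1, 3->3; deleted nodes 10; deleted edges (10,0,cv); (10,1,cv); (10,3,cv); added nodes 11, 12, 13, 14, 15, 16, 17; added edges (14,0,cv); (14,11,cv); (14,13,cv); (15,1,cv); (15,11,cv); (15,12,cv); (16,3,cv); (16,12,cv); (16,13,cv); (17,11,cv); (17,12,cv); (17,13,cv); result: nodes: 0:V, 1:V, 3:V, 4:V, 5:V, 8:V, 9:T, 11:V, 12:V, 13:V, 14:T, 15:T, 16:T, 17:T edges: (9,0,cv); (9,1,cv); (9,5,cv); (9,5,cvk); (14,0,cv); (14,11,cv); (14,13,cv); (15,1,cv); (15,11,cv); (15,12,cv); (16,3,cv); (16,12,cv); (16,13,cv); (17,11,cv); (17,12,cv); (17,13,cv)
step 2: rule r1; match: 0->14, 1->0, 2->11, 3->13; deleted nodes 14; deleted edges (14,0,cv); (14,11,cv); (14,13,cv); added nodes 18, 19, 20, 21, 22, 23, 24; added edges (21,0,cv); (21,18,cv); (21,20,cv); (22,11,cv); (22,18,cv); (22,19,cv); (23,13,cv); (23,19,cv); (23,20,cv); (24,18,cv); (24,19,cv); (24,20,cv); result: nodes: 0:V, 1:V, 3:V, 4:V, 5:V, 8:V, 9:T, 11:V, 12:V, 13:V, 15:T, 16:T, 17:T, 18:V, 19:V, 20:V, 21:T, 22:T, 23:T, 24:T edges: (9,0,cv); (9,1,cv); (9,5,cv); (9,5,cvk); (15,1,cv); (15,11,cv); (15,12,cv); (16,3,cv); (16,12,cv); (16,13,cv); (17,11,cv); (17,12,cv); (17,13,cv); (21,0,cv); (21,18,cv); (21,20,cv); (22,11,cv); (22,18,cv); (22,19,cv); (23,13,cv); (23,19,cv); (23,20,cv); (24,18,cv); (24,19,cv); (24,20,cv)
final:
nodes: 0:V, 1:V, 3:V, 4:V, 5:V, 8:V, 9:T, 11:V, 12:V, 13:V, 15:T, 16:T, 17:T, 18:V, 19:V, 20:V, 21:T, 22:T, 23:T, 24:T
edges: (9,0,cv); (9,1,cv); (9,5,cv); (9,5,cvk); (15,1,cv); (15,11,cv); (15,12,cv); (16,3,cv); (16,12,cv); (16,13,cv); (17,11,cv); (17,12,cv); (17,13,cv); (21,0,cv); (21,18,cv); (21,20,cv); (22,11,cv); (22,18,cv); (22,19,cv); (23,13,cv); (23,19,cv); (23,20,cv); (24,18,cv); (24,19,cv); (24,20,cv)


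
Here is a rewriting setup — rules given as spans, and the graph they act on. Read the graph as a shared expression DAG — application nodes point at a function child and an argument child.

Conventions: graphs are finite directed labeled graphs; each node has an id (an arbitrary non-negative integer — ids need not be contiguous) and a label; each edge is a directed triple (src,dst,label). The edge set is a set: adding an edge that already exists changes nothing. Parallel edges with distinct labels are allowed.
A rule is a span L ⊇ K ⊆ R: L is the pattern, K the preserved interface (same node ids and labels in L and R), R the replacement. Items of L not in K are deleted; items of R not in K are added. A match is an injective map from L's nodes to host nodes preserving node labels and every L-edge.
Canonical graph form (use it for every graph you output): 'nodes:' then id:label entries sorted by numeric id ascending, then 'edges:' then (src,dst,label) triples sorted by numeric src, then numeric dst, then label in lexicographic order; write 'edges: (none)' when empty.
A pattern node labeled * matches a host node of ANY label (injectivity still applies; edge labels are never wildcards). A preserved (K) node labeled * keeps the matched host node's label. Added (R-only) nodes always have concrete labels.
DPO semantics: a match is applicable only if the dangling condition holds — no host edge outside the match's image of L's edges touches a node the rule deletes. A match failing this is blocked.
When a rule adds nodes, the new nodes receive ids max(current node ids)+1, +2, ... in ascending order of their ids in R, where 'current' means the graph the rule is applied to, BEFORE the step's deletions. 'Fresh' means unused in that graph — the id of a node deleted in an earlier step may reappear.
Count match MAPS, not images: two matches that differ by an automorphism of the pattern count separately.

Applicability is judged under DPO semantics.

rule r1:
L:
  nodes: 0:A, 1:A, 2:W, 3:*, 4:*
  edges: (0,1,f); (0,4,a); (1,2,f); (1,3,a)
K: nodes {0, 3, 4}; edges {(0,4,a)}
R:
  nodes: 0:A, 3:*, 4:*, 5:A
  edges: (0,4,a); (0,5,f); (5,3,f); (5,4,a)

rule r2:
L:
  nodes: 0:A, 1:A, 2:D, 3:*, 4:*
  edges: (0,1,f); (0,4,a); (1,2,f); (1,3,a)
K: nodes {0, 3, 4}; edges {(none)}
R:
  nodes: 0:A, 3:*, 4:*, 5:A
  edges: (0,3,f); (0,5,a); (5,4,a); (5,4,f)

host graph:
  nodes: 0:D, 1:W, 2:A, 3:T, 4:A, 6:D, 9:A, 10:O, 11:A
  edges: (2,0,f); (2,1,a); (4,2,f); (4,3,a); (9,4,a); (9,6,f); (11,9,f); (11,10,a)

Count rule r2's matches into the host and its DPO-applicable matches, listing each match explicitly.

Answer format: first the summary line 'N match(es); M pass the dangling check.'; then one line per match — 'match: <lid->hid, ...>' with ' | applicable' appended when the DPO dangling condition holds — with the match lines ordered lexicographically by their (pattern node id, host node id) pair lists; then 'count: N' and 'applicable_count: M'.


2 match(es); 2 pass the dangling check.
match: 0->4, 1->2, 2->0, 3->1, 4->3 | applicable
match: 0->11, 1->9, 2->6, 3->4, 4->10 | applicable
count: 2
applicable_count: 2


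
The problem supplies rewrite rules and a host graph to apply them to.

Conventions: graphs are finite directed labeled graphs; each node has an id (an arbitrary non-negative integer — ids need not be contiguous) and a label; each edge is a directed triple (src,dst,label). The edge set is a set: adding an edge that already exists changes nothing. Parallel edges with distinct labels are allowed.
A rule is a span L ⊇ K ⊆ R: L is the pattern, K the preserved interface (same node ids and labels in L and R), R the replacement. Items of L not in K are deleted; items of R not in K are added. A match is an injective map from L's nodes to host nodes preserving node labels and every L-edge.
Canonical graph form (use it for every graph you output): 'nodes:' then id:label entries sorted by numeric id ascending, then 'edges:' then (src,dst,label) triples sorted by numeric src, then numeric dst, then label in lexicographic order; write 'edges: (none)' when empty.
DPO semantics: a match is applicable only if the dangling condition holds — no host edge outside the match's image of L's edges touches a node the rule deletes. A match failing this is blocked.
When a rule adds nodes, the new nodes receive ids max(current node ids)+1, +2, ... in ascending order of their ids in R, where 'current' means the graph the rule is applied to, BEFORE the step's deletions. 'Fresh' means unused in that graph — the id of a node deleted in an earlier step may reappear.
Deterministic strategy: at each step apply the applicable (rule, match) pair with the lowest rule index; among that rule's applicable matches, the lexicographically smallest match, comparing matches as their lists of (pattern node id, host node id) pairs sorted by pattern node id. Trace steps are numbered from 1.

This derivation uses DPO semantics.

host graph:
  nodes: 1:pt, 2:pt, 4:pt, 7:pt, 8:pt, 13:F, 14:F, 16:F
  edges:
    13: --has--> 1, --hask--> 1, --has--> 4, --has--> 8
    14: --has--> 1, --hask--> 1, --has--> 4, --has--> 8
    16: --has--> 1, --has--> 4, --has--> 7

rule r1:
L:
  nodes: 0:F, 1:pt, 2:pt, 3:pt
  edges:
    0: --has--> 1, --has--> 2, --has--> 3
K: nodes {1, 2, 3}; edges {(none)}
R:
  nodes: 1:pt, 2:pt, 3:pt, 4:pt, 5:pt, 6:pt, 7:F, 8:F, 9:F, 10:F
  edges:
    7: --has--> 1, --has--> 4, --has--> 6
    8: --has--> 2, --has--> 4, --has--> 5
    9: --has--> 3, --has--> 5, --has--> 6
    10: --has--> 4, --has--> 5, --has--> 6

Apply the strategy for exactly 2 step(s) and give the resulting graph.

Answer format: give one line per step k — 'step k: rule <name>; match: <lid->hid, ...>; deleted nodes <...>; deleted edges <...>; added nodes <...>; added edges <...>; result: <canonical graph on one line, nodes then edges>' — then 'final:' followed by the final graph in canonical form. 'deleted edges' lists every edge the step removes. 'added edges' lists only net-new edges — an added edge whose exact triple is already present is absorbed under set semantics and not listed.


step 1: rule r1; match: 0->16, 1->1, 2->4, 3->7; deleted nodes 16; deleted edges (16,1,has); (16,4,has); (16,7,has); added nodes 17, 18, 19, 20, 21, 22, 23; added edges (20,1,has); (20,17,has); (20,19,has); (21,4,has); (21,17,has); (21,18,has); (22,7,has); (22,18,has); (22,19,has); (23,17,has); (23,18,has); (23,19,has); result: nodes: 1:pt, 2:pt, 4:pt, 7:pt, 8:pt, 13:F, 14:F, 17:pt, 18:pt, 19:pt, 20:F, 21:F, 22:F, 23:F edges: (13,1,has); (13,1,hask); (13,4,has); (13,8,has); (14,1,has); (14,1,hask); (14,4,has); (14,8,has); (20,1,has); (20,17,has); (20,19,has); (21,4,has); (21,17,has); (21,18,has); (22,7,has); (22,18,has); (22,19,has); (23,17,has); (23,18,has); (23,19,has)
step 2: rule r1; match: 0->20, 1->1, 2->17, 3->19; deleted nodes 20; deleted edges (20,1,has); (20,17,has); (20,19,has); added nodes 24, 25, 26, 27, 28, 29, 30; added edges (27,1,has); (27,24,has); (27,26,has); (28,17,has); (28,24,has); (28,25,has); (29,19,has); (29,25,has); (29,26,has); (30,24,has); (30,25,has); (30,26,has); result: nodes: 1:pt, 2:pt, 4:pt, 7:pt, 8:pt, 13:F, 14:F, 17:pt, 18:pt, 19:pt, 21:F, 22:F, 23:F, 24:pt, 25:pt, 26:pt, 27:F, 28:F, 29:F, 30:F edges: (13,1,has); (13,1,hask); (13,4,has); (13,8,has); (14,1,has); (14,1,hask); (14,4,has); (14,8,has); (21,4,has); (21,17,has); (21,18,has); (22,7,has); (22,18,has); (22,19,has); (23,17,has); (23,18,has); (23,19,has); (27,1,has); (27,24,has); (27,26,has); (28,17,has); (28,24,has); (28,25,has); (29,19,has); (29,25,has); (29,26,has); (30,24,has); (30,25,has); (30,26,has)
final:
nodes: 1:pt, 2:pt, 4:pt, 7:pt, 8:pt, 13:F, 14:F, 17:pt, 18:pt, 19:pt, 21:F, 22:F, 23:F, 24:pt, 25:pt, 26:pt, 27:F, 28:F, 29:F, 30:F
edges: (13,1,has); (13,1,hask); (13,4,has); (13,8,has); (14,1,has); (14,1,hask); (14,4,has); (14,8,has); (21,4,has); (21,17,has); (21,18,has); (22,7,has); (22,18,has); (22,19,has); (23,17,has); (23,18,has); (23,19,has); (27,1,has); (27,24,has); (27,26,has); (28,17,has); (28,24,has); (28,25,has); (29,19,has); (29,25,has); (29,26,has); (30,24,has); (30,25,has); (30,26,has)


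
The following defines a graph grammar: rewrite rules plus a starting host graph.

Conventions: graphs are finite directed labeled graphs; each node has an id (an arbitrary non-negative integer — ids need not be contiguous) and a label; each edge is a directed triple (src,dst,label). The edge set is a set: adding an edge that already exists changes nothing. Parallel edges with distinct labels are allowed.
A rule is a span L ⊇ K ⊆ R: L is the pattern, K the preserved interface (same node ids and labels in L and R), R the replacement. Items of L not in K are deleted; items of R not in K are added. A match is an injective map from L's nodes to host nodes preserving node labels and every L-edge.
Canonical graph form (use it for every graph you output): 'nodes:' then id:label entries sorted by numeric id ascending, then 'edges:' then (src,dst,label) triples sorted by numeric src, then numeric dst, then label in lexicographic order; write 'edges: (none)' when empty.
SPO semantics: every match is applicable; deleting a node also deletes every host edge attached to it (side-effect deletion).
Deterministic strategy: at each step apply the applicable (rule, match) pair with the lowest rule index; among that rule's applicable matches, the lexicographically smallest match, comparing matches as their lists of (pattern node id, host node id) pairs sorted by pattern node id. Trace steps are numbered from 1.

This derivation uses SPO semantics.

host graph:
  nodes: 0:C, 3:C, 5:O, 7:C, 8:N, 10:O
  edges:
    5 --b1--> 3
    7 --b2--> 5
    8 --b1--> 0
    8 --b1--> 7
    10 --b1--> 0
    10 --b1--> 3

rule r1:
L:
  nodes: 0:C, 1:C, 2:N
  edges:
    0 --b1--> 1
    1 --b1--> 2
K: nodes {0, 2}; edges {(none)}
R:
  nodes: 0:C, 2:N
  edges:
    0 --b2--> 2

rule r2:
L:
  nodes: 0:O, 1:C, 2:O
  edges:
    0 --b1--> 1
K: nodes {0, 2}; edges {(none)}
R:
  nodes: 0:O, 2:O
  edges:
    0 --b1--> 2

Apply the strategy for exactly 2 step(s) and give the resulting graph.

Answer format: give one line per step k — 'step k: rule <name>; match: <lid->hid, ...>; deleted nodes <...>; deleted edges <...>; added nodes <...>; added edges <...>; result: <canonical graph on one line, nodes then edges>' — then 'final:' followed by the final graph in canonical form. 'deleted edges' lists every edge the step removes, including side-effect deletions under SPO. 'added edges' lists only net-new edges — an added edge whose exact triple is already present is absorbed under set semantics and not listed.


step 1: rule r2; match: 0->5, 1->3, 2->10; deleted nodes 3; deleted edges (5,3,b1); (10,3,b1); added nodes (none); added edges (5,10,b1); result: nodes: 0:C, 5:O, 7:C, 8:N, 10:O edges: (5,10,b1); (7,5,b2); (8,0,b1); (8,7,b1); (10,0,b1)
step 2: rule r2; match: 0->10, 1->0, 2->5; deleted nodes 0; deleted edges (8,0,b1); (10,0,b1); added nodes (none); added edges (10,5,b1); result: nodes: 5:O, 7:C, 8:N, 10:O edges: (5,10,b1); (7,5,b2); (8,7,b1); (10,5,b1)
final:
nodes: 5:O, 7:C, 8:N, 10:O
edges: (5,10,b1); (7,5,b2); (8,7,b1); (10,5,b1)
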